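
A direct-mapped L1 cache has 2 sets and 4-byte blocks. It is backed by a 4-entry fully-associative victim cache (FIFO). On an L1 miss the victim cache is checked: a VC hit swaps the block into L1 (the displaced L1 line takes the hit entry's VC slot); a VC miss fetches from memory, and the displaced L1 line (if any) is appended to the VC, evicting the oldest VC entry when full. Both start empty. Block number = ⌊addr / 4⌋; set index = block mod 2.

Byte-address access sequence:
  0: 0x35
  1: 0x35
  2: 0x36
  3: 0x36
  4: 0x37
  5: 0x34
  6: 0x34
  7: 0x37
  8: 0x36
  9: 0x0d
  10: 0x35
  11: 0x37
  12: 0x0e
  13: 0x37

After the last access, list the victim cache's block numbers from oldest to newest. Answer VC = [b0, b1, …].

#0 0x35→b13/s1 MISS; vc=[]
#1 0x35→b13/s1 L1-HIT; vc=[]
#2 0x36→b13/s1 L1-HIT; vc=[]
#3 0x36→b13/s1 L1-HIT; vc=[]
#4 0x37→b13/s1 L1-HIT; vc=[]
#5 0x34→b13/s1 L1-HIT; vc=[]
#6 0x34→b13/s1 L1-HIT; vc=[]
#7 0x37→b13/s1 L1-HIT; vc=[]
#8 0x36→b13/s1 L1-HIT; vc=[]
#9 0xd→b3/s1 MISS; vc=[13]
#10 0x35→b13/s1 VC-HIT; vc=[3]
#11 0x37→b13/s1 L1-HIT; vc=[3]
#12 0xe→b3/s1 VC-HIT; vc=[13]
#13 0x37→b13/s1 VC-HIT; vc=[3]

VC = [3]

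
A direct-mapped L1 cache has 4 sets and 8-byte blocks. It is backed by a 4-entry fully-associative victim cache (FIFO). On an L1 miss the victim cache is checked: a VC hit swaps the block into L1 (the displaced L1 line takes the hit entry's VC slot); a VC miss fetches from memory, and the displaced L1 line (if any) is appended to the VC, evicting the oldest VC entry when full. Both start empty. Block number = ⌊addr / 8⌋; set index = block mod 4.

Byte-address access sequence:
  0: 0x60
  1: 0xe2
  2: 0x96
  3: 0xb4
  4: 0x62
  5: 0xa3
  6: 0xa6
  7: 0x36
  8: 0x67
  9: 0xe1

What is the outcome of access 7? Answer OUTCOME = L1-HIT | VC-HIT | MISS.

OUTCOME = MISS

  [0] addr=0x60 blk=12 s=0: MISS | VC []
  [1] addr=0xe2 blk=28 s=0: MISS | VC [12]
  [2] addr=0x96 blk=18 s=2: MISS | VC [12]
  [3] addr=0xb4 blk=22 s=2: MISS | VC [12, 18]
  [4] addr=0x62 blk=12 s=0: VC-HIT | VC [28, 18]
  [5] addr=0xa3 blk=20 s=0: MISS | VC [28, 18, 12]
  [6] addr=0xa6 blk=20 s=0: L1-HIT | VC [28, 18, 12]
  [7] addr=0x36 blk=6 s=2: MISS | VC [28, 18, 12, 22]
  [8] addr=0x67 blk=12 s=0: VC-HIT | VC [28, 18, 20, 22]
  [9] addr=0xe1 blk=28 s=0: VC-HIT | VC [12, 18, 20, 22]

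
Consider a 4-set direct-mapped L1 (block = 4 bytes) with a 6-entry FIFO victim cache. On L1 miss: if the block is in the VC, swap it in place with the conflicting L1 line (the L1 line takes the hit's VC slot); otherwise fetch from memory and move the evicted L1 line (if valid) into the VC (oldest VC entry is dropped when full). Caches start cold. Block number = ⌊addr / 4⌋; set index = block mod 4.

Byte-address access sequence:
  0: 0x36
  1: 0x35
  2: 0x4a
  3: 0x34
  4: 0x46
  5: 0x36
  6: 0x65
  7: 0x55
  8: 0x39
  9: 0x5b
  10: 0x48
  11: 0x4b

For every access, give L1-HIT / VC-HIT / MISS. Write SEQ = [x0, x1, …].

SEQ = [MISS, L1-HIT, MISS, L1-HIT, MISS, VC-HIT, MISS, MISS, MISS, MISS, VC-HIT, L1-HIT]

  [0] addr=0x36 blk=13 s=1: MISS | VC []
  [1] addr=0x35 blk=13 s=1: L1-HIT | VC []
  [2] addr=0x4a blk=18 s=2: MISS | VC []
  [3] addr=0x34 blk=13 s=1: L1-HIT | VC []
  [4] addr=0x46 blk=17 s=1: MISS | VC [13]
  [5] addr=0x36 blk=13 s=1: VC-HIT | VC [17]
  [6] addr=0x65 blk=25 s=1: MISS | VC [17, 13]
  [7] addr=0x55 blk=21 s=1: MISS | VC [17, 13, 25]
  [8] addr=0x39 blk=14 s=2: MISS | VC [17, 13, 25, 18]
  [9] addr=0x5b blk=22 s=2: MISS | VC [17, 13, 25, 18, 14]
  [10] addr=0x48 blk=18 s=2: VC-HIT | VC [17, 13, 25, 22, 14]
  [11] addr=0x4b blk=18 s=2: L1-HIT | VC [17, 13, 25, 22, 14]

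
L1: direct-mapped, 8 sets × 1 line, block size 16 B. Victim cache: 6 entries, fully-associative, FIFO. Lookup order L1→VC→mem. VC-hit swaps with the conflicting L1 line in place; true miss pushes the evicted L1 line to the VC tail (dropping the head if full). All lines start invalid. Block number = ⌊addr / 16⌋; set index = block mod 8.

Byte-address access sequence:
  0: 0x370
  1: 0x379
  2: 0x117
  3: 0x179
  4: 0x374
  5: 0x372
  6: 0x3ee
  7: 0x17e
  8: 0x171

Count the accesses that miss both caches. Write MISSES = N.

0: 0x370 (blk 55, set 7) → MISS  vc=[]
1: 0x379 (blk 55, set 7) → L1-HIT  vc=[]
2: 0x117 (blk 17, set 1) → MISS  vc=[]
3: 0x179 (blk 23, set 7) → MISS  vc=[55]
4: 0x374 (blk 55, set 7) → VC-HIT  vc=[23]
5: 0x372 (blk 55, set 7) → L1-HIT  vc=[23]
6: 0x3ee (blk 62, set 6) → MISS  vc=[23]
7: 0x17e (blk 23, set 7) → VC-HIT  vc=[55]
8: 0x171 (blk 23, set 7) → L1-HIT  vc=[55]

MISSES = 4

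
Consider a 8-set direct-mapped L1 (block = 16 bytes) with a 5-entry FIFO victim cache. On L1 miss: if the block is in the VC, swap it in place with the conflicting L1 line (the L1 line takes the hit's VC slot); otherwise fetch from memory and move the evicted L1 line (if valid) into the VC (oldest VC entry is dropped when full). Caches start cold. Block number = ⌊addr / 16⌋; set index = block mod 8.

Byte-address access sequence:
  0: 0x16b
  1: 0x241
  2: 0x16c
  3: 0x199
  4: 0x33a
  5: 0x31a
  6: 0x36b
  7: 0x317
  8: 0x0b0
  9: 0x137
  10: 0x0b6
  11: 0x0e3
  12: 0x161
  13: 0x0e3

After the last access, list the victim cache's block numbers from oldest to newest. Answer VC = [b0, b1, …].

  [0] addr=0x16b blk=22 s=6: MISS | VC []
  [1] addr=0x241 blk=36 s=4: MISS | VC []
  [2] addr=0x16c blk=22 s=6: L1-HIT | VC []
  [3] addr=0x199 blk=25 s=1: MISS | VC []
  [4] addr=0x33a blk=51 s=3: MISS | VC []
  [5] addr=0x31a blk=49 s=1: MISS | VC [25]
  [6] addr=0x36b blk=54 s=6: MISS | VC [25, 22]
  [7] addr=0x317 blk=49 s=1: L1-HIT | VC [25, 22]
  [8] addr=0xb0 blk=11 s=3: MISS | VC [25, 22, 51]
  [9] addr=0x137 blk=19 s=3: MISS | VC [25, 22, 51, 11]
  [10] addr=0xb6 blk=11 s=3: VC-HIT | VC [25, 22, 51, 19]
  [11] addr=0xe3 blk=14 s=6: MISS | VC [25, 22, 51, 19, 54]
  [12] addr=0x161 blk=22 s=6: VC-HIT | VC [25, 14, 51, 19, 54]
  [13] addr=0xe3 blk=14 s=6: VC-HIT | VC [25, 22, 51, 19, 54]

VC = [25, 22, 51, 19, 54]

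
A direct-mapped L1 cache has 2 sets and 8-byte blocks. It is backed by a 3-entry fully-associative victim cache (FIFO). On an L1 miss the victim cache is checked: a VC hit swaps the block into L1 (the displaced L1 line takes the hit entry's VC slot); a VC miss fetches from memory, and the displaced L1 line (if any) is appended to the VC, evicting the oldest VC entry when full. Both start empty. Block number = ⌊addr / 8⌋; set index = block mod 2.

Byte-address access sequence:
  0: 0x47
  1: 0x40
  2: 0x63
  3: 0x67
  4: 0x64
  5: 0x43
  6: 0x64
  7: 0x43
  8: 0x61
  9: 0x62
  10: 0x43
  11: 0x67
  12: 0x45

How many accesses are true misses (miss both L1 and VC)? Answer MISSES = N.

  [0] addr=0x47 blk=8 s=0: MISS | VC []
  [1] addr=0x40 blk=8 s=0: L1-HIT | VC []
  [2] addr=0x63 blk=12 s=0: MISS | VC [8]
  [3] addr=0x67 blk=12 s=0: L1-HIT | VC [8]
  [4] addr=0x64 blk=12 s=0: L1-HIT | VC [8]
  [5] addr=0x43 blk=8 s=0: VC-HIT | VC [12]
  [6] addr=0x64 blk=12 s=0: VC-HIT | VC [8]
  [7] addr=0x43 blk=8 s=0: VC-HIT | VC [12]
  [8] addr=0x61 blk=12 s=0: VC-HIT | VC [8]
  [9] addr=0x62 blk=12 s=0: L1-HIT | VC [8]
  [10] addr=0x43 blk=8 s=0: VC-HIT | VC [12]
  [11] addr=0x67 blk=12 s=0: VC-HIT | VC [8]
  [12] addr=0x45 blk=8 s=0: VC-HIT | VC [12]

MISSES = 2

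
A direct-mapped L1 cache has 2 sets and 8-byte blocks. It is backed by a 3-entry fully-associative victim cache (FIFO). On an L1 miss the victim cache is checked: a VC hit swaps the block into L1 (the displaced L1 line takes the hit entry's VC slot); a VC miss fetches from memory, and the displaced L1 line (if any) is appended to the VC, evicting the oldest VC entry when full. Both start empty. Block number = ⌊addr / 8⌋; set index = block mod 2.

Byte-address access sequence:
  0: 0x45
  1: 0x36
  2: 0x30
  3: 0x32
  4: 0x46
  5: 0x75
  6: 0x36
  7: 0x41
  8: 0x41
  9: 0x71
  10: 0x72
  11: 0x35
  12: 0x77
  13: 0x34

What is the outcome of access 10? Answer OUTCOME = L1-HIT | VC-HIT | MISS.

0: 0x45 (blk 8, set 0) → MISS  vc=[]
1: 0x36 (blk 6, set 0) → MISS  vc=[8]
2: 0x30 (blk 6, set 0) → L1-HIT  vc=[8]
3: 0x32 (blk 6, set 0) → L1-HIT  vc=[8]
4: 0x46 (blk 8, set 0) → VC-HIT  vc=[6]
5: 0x75 (blk 14, set 0) → MISS  vc=[6, 8]
6: 0x36 (blk 6, set 0) → VC-HIT  vc=[14, 8]
7: 0x41 (blk 8, set 0) → VC-HIT  vc=[14, 6]
8: 0x41 (blk 8, set 0) → L1-HIT  vc=[14, 6]
9: 0x71 (blk 14, set 0) → VC-HIT  vc=[8, 6]
10: 0x72 (blk 14, set 0) → L1-HIT  vc=[8, 6]
11: 0x35 (blk 6, set 0) → VC-HIT  vc=[8, 14]
12: 0x77 (blk 14, set 0) → VC-HIT  vc=[8, 6]
13: 0x34 (blk 6, set 0) → VC-HIT  vc=[8, 14]

OUTCOME = L1-HIT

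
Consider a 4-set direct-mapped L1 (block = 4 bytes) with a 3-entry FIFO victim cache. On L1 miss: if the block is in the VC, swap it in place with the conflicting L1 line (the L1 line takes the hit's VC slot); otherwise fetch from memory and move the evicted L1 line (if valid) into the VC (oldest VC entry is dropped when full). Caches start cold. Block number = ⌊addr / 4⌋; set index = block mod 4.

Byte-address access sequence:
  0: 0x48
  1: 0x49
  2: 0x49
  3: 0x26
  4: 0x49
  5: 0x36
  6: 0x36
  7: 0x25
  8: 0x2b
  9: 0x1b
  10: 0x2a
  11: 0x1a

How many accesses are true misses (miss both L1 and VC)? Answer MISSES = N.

  [0] addr=0x48 blk=18 s=2: MISS | VC []
  [1] addr=0x49 blk=18 s=2: L1-HIT | VC []
  [2] addr=0x49 blk=18 s=2: L1-HIT | VC []
  [3] addr=0x26 blk=9 s=1: MISS | VC []
  [4] addr=0x49 blk=18 s=2: L1-HIT | VC []
  [5] addr=0x36 blk=13 s=1: MISS | VC [9]
  [6] addr=0x36 blk=13 s=1: L1-HIT | VC [9]
  [7] addr=0x25 blk=9 s=1: VC-HIT | VC [13]
  [8] addr=0x2b blk=10 s=2: MISS | VC [13, 18]
  [9] addr=0x1b blk=6 s=2: MISS | VC [13, 18, 10]
  [10] addr=0x2a blk=10 s=2: VC-HIT | VC [13, 18, 6]
  [11] addr=0x1a blk=6 s=2: VC-HIT | VC [13, 18, 10]

MISSES = 5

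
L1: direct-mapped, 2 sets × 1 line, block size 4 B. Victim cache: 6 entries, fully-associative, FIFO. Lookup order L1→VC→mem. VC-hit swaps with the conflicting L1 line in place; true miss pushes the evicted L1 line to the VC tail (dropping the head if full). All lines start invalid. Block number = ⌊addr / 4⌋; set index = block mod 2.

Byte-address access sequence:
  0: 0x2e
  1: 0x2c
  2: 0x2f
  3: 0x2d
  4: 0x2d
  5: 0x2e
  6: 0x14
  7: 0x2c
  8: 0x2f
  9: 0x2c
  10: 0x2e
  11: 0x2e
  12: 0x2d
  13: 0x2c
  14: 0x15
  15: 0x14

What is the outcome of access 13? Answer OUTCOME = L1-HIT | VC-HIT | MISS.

0: 0x2e (blk 11, set 1) → MISS  vc=[]
1: 0x2c (blk 11, set 1) → L1-HIT  vc=[]
2: 0x2f (blk 11, set 1) → L1-HIT  vc=[]
3: 0x2d (blk 11, set 1) → L1-HIT  vc=[]
4: 0x2d (blk 11, set 1) → L1-HIT  vc=[]
5: 0x2e (blk 11, set 1) → L1-HIT  vc=[]
6: 0x14 (blk 5, set 1) → MISS  vc=[11]
7: 0x2c (blk 11, set 1) → VC-HIT  vc=[5]
8: 0x2f (blk 11, set 1) → L1-HIT  vc=[5]
9: 0x2c (blk 11, set 1) → L1-HIT  vc=[5]
10: 0x2e (blk 11, set 1) → L1-HIT  vc=[5]
11: 0x2e (blk 11, set 1) → L1-HIT  vc=[5]
12: 0x2d (blk 11, set 1) → L1-HIT  vc=[5]
13: 0x2c (blk 11, set 1) → L1-HIT  vc=[5]
14: 0x15 (blk 5, set 1) → VC-HIT  vc=[11]
15: 0x14 (blk 5, set 1) → L1-HIT  vc=[11]

OUTCOME = L1-HIT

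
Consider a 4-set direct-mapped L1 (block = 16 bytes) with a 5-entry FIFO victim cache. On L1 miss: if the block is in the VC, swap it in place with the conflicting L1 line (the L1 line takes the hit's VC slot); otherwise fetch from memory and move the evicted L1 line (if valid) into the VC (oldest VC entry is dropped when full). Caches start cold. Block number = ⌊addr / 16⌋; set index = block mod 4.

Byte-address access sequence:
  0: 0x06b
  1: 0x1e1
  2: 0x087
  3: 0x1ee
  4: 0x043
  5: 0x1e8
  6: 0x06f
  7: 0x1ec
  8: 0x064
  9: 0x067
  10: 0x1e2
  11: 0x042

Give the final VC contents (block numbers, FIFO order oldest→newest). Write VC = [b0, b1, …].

VC = [6, 8]

#0 0x6b→b6/s2 MISS; vc=[]
#1 0x1e1→b30/s2 MISS; vc=[6]
#2 0x87→b8/s0 MISS; vc=[6]
#3 0x1ee→b30/s2 L1-HIT; vc=[6]
#4 0x43→b4/s0 MISS; vc=[6,8]
#5 0x1e8→b30/s2 L1-HIT; vc=[6,8]
#6 0x6f→b6/s2 VC-HIT; vc=[30,8]
#7 0x1ec→b30/s2 VC-HIT; vc=[6,8]
#8 0x64→b6/s2 VC-HIT; vc=[30,8]
#9 0x67→b6/s2 L1-HIT; vc=[30,8]
#10 0x1e2→b30/s2 VC-HIT; vc=[6,8]
#11 0x42→b4/s0 L1-HIT; vc=[6,8]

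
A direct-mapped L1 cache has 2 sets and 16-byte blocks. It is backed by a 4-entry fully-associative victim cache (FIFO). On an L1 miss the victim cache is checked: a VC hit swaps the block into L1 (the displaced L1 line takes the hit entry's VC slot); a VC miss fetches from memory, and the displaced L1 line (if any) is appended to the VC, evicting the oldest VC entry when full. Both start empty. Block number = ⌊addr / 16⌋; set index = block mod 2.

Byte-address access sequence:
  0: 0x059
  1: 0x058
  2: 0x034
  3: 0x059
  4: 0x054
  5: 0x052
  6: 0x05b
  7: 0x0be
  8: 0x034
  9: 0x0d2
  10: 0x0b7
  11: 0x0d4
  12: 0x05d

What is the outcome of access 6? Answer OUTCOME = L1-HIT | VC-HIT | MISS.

OUTCOME = L1-HIT

  [0] addr=0x59 blk=5 s=1: MISS | VC []
  [1] addr=0x58 blk=5 s=1: L1-HIT | VC []
  [2] addr=0x34 blk=3 s=1: MISS | VC [5]
  [3] addr=0x59 blk=5 s=1: VC-HIT | VC [3]
  [4] addr=0x54 blk=5 s=1: L1-HIT | VC [3]
  [5] addr=0x52 blk=5 s=1: L1-HIT | VC [3]
  [6] addr=0x5b blk=5 s=1: L1-HIT | VC [3]
  [7] addr=0xbe blk=11 s=1: MISS | VC [3, 5]
  [8] addr=0x34 blk=3 s=1: VC-HIT | VC [11, 5]
  [9] addr=0xd2 blk=13 s=1: MISS | VC [11, 5, 3]
  [10] addr=0xb7 blk=11 s=1: VC-HIT | VC [13, 5, 3]
  [11] addr=0xd4 blk=13 s=1: VC-HIT | VC [11, 5, 3]
  [12] addr=0x5d blk=5 s=1: VC-HIT | VC [11, 13, 3]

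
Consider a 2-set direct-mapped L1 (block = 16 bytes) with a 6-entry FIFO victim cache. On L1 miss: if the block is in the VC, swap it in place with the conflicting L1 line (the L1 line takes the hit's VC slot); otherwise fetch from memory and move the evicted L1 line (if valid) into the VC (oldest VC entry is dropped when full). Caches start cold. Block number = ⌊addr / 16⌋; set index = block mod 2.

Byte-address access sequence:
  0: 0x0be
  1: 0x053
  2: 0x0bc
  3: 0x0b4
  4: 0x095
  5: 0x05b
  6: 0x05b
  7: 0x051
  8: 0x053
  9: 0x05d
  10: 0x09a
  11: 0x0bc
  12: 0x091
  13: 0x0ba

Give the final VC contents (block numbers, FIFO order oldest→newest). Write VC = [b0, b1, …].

0: 0xbe (blk 11, set 1) → MISS  vc=[]
1: 0x53 (blk 5, set 1) → MISS  vc=[11]
2: 0xbc (blk 11, set 1) → VC-HIT  vc=[5]
3: 0xb4 (blk 11, set 1) → L1-HIT  vc=[5]
4: 0x95 (blk 9, set 1) → MISS  vc=[5, 11]
5: 0x5b (blk 5, set 1) → VC-HIT  vc=[9, 11]
6: 0x5b (blk 5, set 1) → L1-HIT  vc=[9, 11]
7: 0x51 (blk 5, set 1) → L1-HIT  vc=[9, 11]
8: 0x53 (blk 5, set 1) → L1-HIT  vc=[9, 11]
9: 0x5d (blk 5, set 1) → L1-HIT  vc=[9, 11]
10: 0x9a (blk 9, set 1) → VC-HIT  vc=[5, 11]
11: 0xbc (blk 11, set 1) → VC-HIT  vc=[5, 9]
12: 0x91 (blk 9, set 1) → VC-HIT  vc=[5, 11]
13: 0xba (blk 11, set 1) → VC-HIT  vc=[5, 9]

VC = [5, 9]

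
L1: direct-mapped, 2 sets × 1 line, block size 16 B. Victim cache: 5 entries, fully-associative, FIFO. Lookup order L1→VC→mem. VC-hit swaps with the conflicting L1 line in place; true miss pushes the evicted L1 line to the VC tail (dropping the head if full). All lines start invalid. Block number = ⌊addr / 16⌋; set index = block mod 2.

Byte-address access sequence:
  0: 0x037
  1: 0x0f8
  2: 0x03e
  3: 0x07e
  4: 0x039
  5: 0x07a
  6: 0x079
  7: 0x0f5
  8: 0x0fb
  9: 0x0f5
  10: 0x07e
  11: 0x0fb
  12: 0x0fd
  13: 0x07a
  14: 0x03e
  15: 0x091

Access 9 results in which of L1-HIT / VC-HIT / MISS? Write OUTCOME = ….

OUTCOME = L1-HIT

#0 0x37→b3/s1 MISS; vc=[]
#1 0xf8→b15/s1 MISS; vc=[3]
#2 0x3e→b3/s1 VC-HIT; vc=[15]
#3 0x7e→b7/s1 MISS; vc=[15,3]
#4 0x39→b3/s1 VC-HIT; vc=[15,7]
#5 0x7a→b7/s1 VC-HIT; vc=[15,3]
#6 0x79→b7/s1 L1-HIT; vc=[15,3]
#7 0xf5→b15/s1 VC-HIT; vc=[7,3]
#8 0xfb→b15/s1 L1-HIT; vc=[7,3]
#9 0xf5→b15/s1 L1-HIT; vc=[7,3]
#10 0x7e→b7/s1 VC-HIT; vc=[15,3]
#11 0xfb→b15/s1 VC-HIT; vc=[7,3]
#12 0xfd→b15/s1 L1-HIT; vc=[7,3]
#13 0x7a→b7/s1 VC-HIT; vc=[15,3]
#14 0x3e→b3/s1 VC-HIT; vc=[15,7]
#15 0x91→b9/s1 MISS; vc=[15,7,3]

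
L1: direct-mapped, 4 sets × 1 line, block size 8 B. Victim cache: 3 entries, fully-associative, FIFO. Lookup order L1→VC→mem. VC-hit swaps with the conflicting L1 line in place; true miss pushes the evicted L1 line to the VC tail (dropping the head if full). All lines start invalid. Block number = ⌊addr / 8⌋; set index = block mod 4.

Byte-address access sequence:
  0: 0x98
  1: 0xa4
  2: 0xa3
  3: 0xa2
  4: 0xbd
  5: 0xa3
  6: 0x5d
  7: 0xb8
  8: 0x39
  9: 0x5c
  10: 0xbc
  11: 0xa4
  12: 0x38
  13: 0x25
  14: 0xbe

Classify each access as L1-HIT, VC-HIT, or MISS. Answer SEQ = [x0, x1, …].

SEQ = [MISS, MISS, L1-HIT, L1-HIT, MISS, L1-HIT, MISS, VC-HIT, MISS, VC-HIT, VC-HIT, L1-HIT, VC-HIT, MISS, VC-HIT]

  [0] addr=0x98 blk=19 s=3: MISS | VC []
  [1] addr=0xa4 blk=20 s=0: MISS | VC []
  [2] addr=0xa3 blk=20 s=0: L1-HIT | VC []
  [3] addr=0xa2 blk=20 s=0: L1-HIT | VC []
  [4] addr=0xbd blk=23 s=3: MISS | VC [19]
  [5] addr=0xa3 blk=20 s=0: L1-HIT | VC [19]
  [6] addr=0x5d blk=11 s=3: MISS | VC [19, 23]
  [7] addr=0xb8 blk=23 s=3: VC-HIT | VC [19, 11]
  [8] addr=0x39 blk=7 s=3: MISS | VC [19, 11, 23]
  [9] addr=0x5c blk=11 s=3: VC-HIT | VC [19, 7, 23]
  [10] addr=0xbc blk=23 s=3: VC-HIT | VC [19, 7, 11]
  [11] addr=0xa4 blk=20 s=0: L1-HIT | VC [19, 7, 11]
  [12] addr=0x38 blk=7 s=3: VC-HIT | VC [19, 23, 11]
  [13] addr=0x25 blk=4 s=0: MISS | VC [23, 11, 20]
  [14] addr=0xbe blk=23 s=3: VC-HIT | VC [7, 11, 20]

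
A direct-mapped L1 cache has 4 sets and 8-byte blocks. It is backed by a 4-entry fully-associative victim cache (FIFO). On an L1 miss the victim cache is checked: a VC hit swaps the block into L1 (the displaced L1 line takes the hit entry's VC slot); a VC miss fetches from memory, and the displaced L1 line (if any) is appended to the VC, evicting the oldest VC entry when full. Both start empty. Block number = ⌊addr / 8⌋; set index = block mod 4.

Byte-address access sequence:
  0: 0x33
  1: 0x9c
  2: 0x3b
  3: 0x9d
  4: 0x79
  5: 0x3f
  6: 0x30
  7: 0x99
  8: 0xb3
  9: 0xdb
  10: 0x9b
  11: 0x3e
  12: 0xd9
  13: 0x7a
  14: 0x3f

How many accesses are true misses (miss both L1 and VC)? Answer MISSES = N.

#0 0x33→b6/s2 MISS; vc=[]
#1 0x9c→b19/s3 MISS; vc=[]
#2 0x3b→b7/s3 MISS; vc=[19]
#3 0x9d→b19/s3 VC-HIT; vc=[7]
#4 0x79→b15/s3 MISS; vc=[7,19]
#5 0x3f→b7/s3 VC-HIT; vc=[15,19]
#6 0x30→b6/s2 L1-HIT; vc=[15,19]
#7 0x99→b19/s3 VC-HIT; vc=[15,7]
#8 0xb3→b22/s2 MISS; vc=[15,7,6]
#9 0xdb→b27/s3 MISS; vc=[15,7,6,19]
#10 0x9b→b19/s3 VC-HIT; vc=[15,7,6,27]
#11 0x3e→b7/s3 VC-HIT; vc=[15,19,6,27]
#12 0xd9→b27/s3 VC-HIT; vc=[15,19,6,7]
#13 0x7a→b15/s3 VC-HIT; vc=[27,19,6,7]
#14 0x3f→b7/s3 VC-HIT; vc=[27,19,6,15]

MISSES = 6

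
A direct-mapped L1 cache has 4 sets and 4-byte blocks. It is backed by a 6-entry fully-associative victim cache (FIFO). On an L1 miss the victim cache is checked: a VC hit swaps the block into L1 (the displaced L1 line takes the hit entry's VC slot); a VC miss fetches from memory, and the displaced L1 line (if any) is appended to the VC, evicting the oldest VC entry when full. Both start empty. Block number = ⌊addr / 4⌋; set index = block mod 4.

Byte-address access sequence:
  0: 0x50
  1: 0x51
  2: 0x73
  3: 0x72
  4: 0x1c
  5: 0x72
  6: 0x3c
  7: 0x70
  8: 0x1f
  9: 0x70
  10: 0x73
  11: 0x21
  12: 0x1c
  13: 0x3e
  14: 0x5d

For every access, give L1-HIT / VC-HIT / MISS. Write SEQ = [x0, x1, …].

#0 0x50→b20/s0 MISS; vc=[]
#1 0x51→b20/s0 L1-HIT; vc=[]
#2 0x73→b28/s0 MISS; vc=[20]
#3 0x72→b28/s0 L1-HIT; vc=[20]
#4 0x1c→b7/s3 MISS; vc=[20]
#5 0x72→b28/s0 L1-HIT; vc=[20]
#6 0x3c→b15/s3 MISS; vc=[20,7]
#7 0x70→b28/s0 L1-HIT; vc=[20,7]
#8 0x1f→b7/s3 VC-HIT; vc=[20,15]
#9 0x70→b28/s0 L1-HIT; vc=[20,15]
#10 0x73→b28/s0 L1-HIT; vc=[20,15]
#11 0x21→b8/s0 MISS; vc=[20,15,28]
#12 0x1c→b7/s3 L1-HIT; vc=[20,15,28]
#13 0x3e→b15/s3 VC-HIT; vc=[20,7,28]
#14 0x5d→b23/s3 MISS; vc=[20,7,28,15]

SEQ = [MISS, L1-HIT, MISS, L1-HIT, MISS, L1-HIT, MISS, L1-HIT, VC-HIT, L1-HIT, L1-HIT, MISS, L1-HIT, VC-HIT, MISS]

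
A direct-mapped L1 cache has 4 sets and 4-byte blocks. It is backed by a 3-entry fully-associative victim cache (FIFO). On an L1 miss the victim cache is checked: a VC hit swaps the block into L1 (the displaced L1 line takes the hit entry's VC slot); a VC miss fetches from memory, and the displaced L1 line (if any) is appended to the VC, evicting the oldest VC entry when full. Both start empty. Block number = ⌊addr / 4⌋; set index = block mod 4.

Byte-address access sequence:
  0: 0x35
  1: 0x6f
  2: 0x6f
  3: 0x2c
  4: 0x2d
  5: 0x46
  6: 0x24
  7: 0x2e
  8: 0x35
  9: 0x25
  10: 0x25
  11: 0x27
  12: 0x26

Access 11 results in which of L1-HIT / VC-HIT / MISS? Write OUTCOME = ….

OUTCOME = L1-HIT

#0 0x35→b13/s1 MISS; vc=[]
#1 0x6f→b27/s3 MISS; vc=[]
#2 0x6f→b27/s3 L1-HIT; vc=[]
#3 0x2c→b11/s3 MISS; vc=[27]
#4 0x2d→b11/s3 L1-HIT; vc=[27]
#5 0x46→b17/s1 MISS; vc=[27,13]
#6 0x24→b9/s1 MISS; vc=[27,13,17]
#7 0x2e→b11/s3 L1-HIT; vc=[27,13,17]
#8 0x35→b13/s1 VC-HIT; vc=[27,9,17]
#9 0x25→b9/s1 VC-HIT; vc=[27,13,17]
#10 0x25→b9/s1 L1-HIT; vc=[27,13,17]
#11 0x27→b9/s1 L1-HIT; vc=[27,13,17]
#12 0x26→b9/s1 L1-HIT; vc=[27,13,17]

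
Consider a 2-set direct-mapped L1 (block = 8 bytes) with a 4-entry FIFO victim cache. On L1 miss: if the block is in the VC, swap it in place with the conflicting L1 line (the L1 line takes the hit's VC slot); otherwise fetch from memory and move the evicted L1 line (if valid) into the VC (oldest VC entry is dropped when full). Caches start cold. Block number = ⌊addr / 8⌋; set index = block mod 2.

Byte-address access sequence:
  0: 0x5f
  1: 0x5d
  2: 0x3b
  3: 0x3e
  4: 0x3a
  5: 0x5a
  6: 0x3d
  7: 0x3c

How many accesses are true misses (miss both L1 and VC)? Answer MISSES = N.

  [0] addr=0x5f blk=11 s=1: MISS | VC []
  [1] addr=0x5d blk=11 s=1: L1-HIT | VC []
  [2] addr=0x3b blk=7 s=1: MISS | VC [11]
  [3] addr=0x3e blk=7 s=1: L1-HIT | VC [11]
  [4] addr=0x3a blk=7 s=1: L1-HIT | VC [11]
  [5] addr=0x5a blk=11 s=1: VC-HIT | VC [7]
  [6] addr=0x3d blk=7 s=1: VC-HIT | VC [11]
  [7] addr=0x3c blk=7 s=1: L1-HIT | VC [11]

MISSES = 2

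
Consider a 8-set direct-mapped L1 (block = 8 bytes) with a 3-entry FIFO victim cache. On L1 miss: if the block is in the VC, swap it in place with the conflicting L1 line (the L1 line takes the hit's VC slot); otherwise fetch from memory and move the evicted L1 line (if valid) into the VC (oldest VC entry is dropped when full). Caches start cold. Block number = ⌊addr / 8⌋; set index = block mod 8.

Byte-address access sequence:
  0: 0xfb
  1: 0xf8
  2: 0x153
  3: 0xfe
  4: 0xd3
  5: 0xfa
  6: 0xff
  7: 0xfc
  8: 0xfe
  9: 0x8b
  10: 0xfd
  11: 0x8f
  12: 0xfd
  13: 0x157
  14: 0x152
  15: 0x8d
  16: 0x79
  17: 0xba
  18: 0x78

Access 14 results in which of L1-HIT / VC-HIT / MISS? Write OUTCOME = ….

OUTCOME = L1-HIT

  [0] addr=0xfb blk=31 s=7: MISS | VC []
  [1] addr=0xf8 blk=31 s=7: L1-HIT | VC []
  [2] addr=0x153 blk=42 s=2: MISS | VC []
  [3] addr=0xfe blk=31 s=7: L1-HIT | VC []
  [4] addr=0xd3 blk=26 s=2: MISS | VC [42]
  [5] addr=0xfa blk=31 s=7: L1-HIT | VC [42]
  [6] addr=0xff blk=31 s=7: L1-HIT | VC [42]
  [7] addr=0xfc blk=31 s=7: L1-HIT | VC [42]
  [8] addr=0xfe blk=31 s=7: L1-HIT | VC [42]
  [9] addr=0x8b blk=17 s=1: MISS | VC [42]
  [10] addr=0xfd blk=31 s=7: L1-HIT | VC [42]
  [11] addr=0x8f blk=17 s=1: L1-HIT | VC [42]
  [12] addr=0xfd blk=31 s=7: L1-HIT | VC [42]
  [13] addr=0x157 blk=42 s=2: VC-HIT | VC [26]
  [14] addr=0x152 blk=42 s=2: L1-HIT | VC [26]
  [15] addr=0x8d blk=17 s=1: L1-HIT | VC [26]
  [16] addr=0x79 blk=15 s=7: MISS | VC [26, 31]
  [17] addr=0xba blk=23 s=7: MISS | VC [26, 31, 15]
  [18] addr=0x78 blk=15 s=7: VC-HIT | VC [26, 31, 23]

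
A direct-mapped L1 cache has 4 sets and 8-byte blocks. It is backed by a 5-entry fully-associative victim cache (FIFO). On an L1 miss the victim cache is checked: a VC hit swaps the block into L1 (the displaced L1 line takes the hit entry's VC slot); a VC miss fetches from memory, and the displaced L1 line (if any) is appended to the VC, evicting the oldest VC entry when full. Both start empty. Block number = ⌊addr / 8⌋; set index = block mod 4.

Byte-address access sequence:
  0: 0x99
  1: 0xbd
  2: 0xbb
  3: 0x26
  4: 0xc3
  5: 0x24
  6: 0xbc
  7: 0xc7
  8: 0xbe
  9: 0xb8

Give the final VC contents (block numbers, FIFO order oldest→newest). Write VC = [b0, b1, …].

VC = [19, 4]

0: 0x99 (blk 19, set 3) → MISS  vc=[]
1: 0xbd (blk 23, set 3) → MISS  vc=[19]
2: 0xbb (blk 23, set 3) → L1-HIT  vc=[19]
3: 0x26 (blk 4, set 0) → MISS  vc=[19]
4: 0xc3 (blk 24, set 0) → MISS  vc=[19, 4]
5: 0x24 (blk 4, set 0) → VC-HIT  vc=[19, 24]
6: 0xbc (blk 23, set 3) → L1-HIT  vc=[19, 24]
7: 0xc7 (blk 24, set 0) → VC-HIT  vc=[19, 4]
8: 0xbe (blk 23, set 3) → L1-HIT  vc=[19, 4]
9: 0xb8 (blk 23, set 3) → L1-HIT  vc=[19, 4]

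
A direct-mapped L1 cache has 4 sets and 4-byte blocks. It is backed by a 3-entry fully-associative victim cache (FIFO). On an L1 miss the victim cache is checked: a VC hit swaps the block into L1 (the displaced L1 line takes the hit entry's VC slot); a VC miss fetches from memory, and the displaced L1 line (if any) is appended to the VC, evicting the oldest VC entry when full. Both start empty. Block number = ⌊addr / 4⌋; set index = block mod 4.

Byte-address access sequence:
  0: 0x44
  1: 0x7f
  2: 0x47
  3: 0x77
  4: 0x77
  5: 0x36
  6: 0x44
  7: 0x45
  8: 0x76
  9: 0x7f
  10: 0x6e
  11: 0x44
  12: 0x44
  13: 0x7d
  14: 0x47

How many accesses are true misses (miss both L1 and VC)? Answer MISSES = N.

0: 0x44 (blk 17, set 1) → MISS  vc=[]
1: 0x7f (blk 31, set 3) → MISS  vc=[]
2: 0x47 (blk 17, set 1) → L1-HIT  vc=[]
3: 0x77 (blk 29, set 1) → MISS  vc=[17]
4: 0x77 (blk 29, set 1) → L1-HIT  vc=[17]
5: 0x36 (blk 13, set 1) → MISS  vc=[17, 29]
6: 0x44 (blk 17, set 1) → VC-HIT  vc=[13, 29]
7: 0x45 (blk 17, set 1) → L1-HIT  vc=[13, 29]
8: 0x76 (blk 29, set 1) → VC-HIT  vc=[13, 17]
9: 0x7f (blk 31, set 3) → L1-HIT  vc=[13, 17]
10: 0x6e (blk 27, set 3) → MISS  vc=[13, 17, 31]
11: 0x44 (blk 17, set 1) → VC-HIT  vc=[13, 29, 31]
12: 0x44 (blk 17, set 1) → L1-HIT  vc=[13, 29, 31]
13: 0x7d (blk 31, set 3) → VC-HIT  vc=[13, 29, 27]
14: 0x47 (blk 17, set 1) → L1-HIT  vc=[13, 29, 27]

MISSES = 5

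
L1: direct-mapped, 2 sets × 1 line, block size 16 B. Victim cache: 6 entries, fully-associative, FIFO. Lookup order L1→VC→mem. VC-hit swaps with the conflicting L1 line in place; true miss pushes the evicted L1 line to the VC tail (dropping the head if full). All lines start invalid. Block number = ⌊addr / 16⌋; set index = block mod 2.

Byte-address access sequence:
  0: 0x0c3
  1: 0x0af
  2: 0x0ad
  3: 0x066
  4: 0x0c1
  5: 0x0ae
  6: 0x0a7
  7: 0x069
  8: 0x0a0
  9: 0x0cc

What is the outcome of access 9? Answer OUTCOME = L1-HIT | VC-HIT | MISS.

OUTCOME = VC-HIT

0: 0xc3 (blk 12, set 0) → MISS  vc=[]
1: 0xaf (blk 10, set 0) → MISS  vc=[12]
2: 0xad (blk 10, set 0) → L1-HIT  vc=[12]
3: 0x66 (blk 6, set 0) → MISS  vc=[12, 10]
4: 0xc1 (blk 12, set 0) → VC-HIT  vc=[6, 10]
5: 0xae (blk 10, set 0) → VC-HIT  vc=[6, 12]
6: 0xa7 (blk 10, set 0) → L1-HIT  vc=[6, 12]
7: 0x69 (blk 6, set 0) → VC-HIT  vc=[10, 12]
8: 0xa0 (blk 10, set 0) → VC-HIT  vc=[6, 12]
9: 0xcc (blk 12, set 0) → VC-HIT  vc=[6, 10]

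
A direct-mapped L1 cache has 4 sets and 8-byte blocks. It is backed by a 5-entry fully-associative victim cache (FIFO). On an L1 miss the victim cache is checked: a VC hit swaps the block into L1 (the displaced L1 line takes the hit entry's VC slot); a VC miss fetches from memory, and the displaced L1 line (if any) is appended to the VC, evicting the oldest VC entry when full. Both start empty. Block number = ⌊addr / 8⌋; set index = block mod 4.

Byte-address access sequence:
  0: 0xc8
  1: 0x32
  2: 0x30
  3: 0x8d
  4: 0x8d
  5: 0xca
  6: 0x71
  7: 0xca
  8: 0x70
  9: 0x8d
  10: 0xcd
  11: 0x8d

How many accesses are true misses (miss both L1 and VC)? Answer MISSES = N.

  [0] addr=0xc8 blk=25 s=1: MISS | VC []
  [1] addr=0x32 blk=6 s=2: MISS | VC []
  [2] addr=0x30 blk=6 s=2: L1-HIT | VC []
  [3] addr=0x8d blk=17 s=1: MISS | VC [25]
  [4] addr=0x8d blk=17 s=1: L1-HIT | VC [25]
  [5] addr=0xca blk=25 s=1: VC-HIT | VC [17]
  [6] addr=0x71 blk=14 s=2: MISS | VC [17, 6]
  [7] addr=0xca blk=25 s=1: L1-HIT | VC [17, 6]
  [8] addr=0x70 blk=14 s=2: L1-HIT | VC [17, 6]
  [9] addr=0x8d blk=17 s=1: VC-HIT | VC [25, 6]
  [10] addr=0xcd blk=25 s=1: VC-HIT | VC [17, 6]
  [11] addr=0x8d blk=17 s=1: VC-HIT | VC [25, 6]

MISSES = 4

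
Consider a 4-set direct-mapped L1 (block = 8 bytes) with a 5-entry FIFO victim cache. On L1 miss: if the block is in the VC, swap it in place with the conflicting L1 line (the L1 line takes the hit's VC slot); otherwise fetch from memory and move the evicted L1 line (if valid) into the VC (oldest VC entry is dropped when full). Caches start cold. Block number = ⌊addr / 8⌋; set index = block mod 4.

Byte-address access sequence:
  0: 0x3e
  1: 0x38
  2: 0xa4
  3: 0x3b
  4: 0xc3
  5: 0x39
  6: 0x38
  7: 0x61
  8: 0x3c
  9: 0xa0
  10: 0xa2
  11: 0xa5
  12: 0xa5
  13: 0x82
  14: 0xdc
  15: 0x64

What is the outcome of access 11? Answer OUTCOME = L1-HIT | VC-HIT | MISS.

  [0] addr=0x3e blk=7 s=3: MISS | VC []
  [1] addr=0x38 blk=7 s=3: L1-HIT | VC []
  [2] addr=0xa4 blk=20 s=0: MISS | VC []
  [3] addr=0x3b blk=7 s=3: L1-HIT | VC []
  [4] addr=0xc3 blk=24 s=0: MISS | VC [20]
  [5] addr=0x39 blk=7 s=3: L1-HIT | VC [20]
  [6] addr=0x38 blk=7 s=3: L1-HIT | VC [20]
  [7] addr=0x61 blk=12 s=0: MISS | VC [20, 24]
  [8] addr=0x3c blk=7 s=3: L1-HIT | VC [20, 24]
  [9] addr=0xa0 blk=20 s=0: VC-HIT | VC [12, 24]
  [10] addr=0xa2 blk=20 s=0: L1-HIT | VC [12, 24]
  [11] addr=0xa5 blk=20 s=0: L1-HIT | VC [12, 24]
  [12] addr=0xa5 blk=20 s=0: L1-HIT | VC [12, 24]
  [13] addr=0x82 blk=16 s=0: MISS | VC [12, 24, 20]
  [14] addr=0xdc blk=27 s=3: MISS | VC [12, 24, 20, 7]
  [15] addr=0x64 blk=12 s=0: VC-HIT | VC [16, 24, 20, 7]

OUTCOME = L1-HIT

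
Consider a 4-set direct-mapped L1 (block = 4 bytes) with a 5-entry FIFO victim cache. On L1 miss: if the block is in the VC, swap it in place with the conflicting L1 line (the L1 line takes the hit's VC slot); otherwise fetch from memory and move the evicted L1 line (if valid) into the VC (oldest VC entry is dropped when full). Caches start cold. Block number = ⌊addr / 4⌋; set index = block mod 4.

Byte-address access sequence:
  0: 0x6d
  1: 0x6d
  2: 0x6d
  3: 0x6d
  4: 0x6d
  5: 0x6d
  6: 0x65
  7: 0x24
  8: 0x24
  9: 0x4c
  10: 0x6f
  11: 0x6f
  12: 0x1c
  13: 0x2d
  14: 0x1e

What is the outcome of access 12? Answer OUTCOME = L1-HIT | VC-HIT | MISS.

OUTCOME = MISS

0: 0x6d (blk 27, set 3) → MISS  vc=[]
1: 0x6d (blk 27, set 3) → L1-HIT  vc=[]
2: 0x6d (blk 27, set 3) → L1-HIT  vc=[]
3: 0x6d (blk 27, set 3) → L1-HIT  vc=[]
4: 0x6d (blk 27, set 3) → L1-HIT  vc=[]
5: 0x6d (blk 27, set 3) → L1-HIT  vc=[]
6: 0x65 (blk 25, set 1) → MISS  vc=[]
7: 0x24 (blk 9, set 1) → MISS  vc=[25]
8: 0x24 (blk 9, set 1) → L1-HIT  vc=[25]
9: 0x4c (blk 19, set 3) → MISS  vc=[25, 27]
10: 0x6f (blk 27, set 3) → VC-HIT  vc=[25, 19]
11: 0x6f (blk 27, set 3) → L1-HIT  vc=[25, 19]
12: 0x1c (blk 7, set 3) → MISS  vc=[25, 19, 27]
13: 0x2d (blk 11, set 3) → MISS  vc=[25, 19, 27, 7]
14: 0x1e (blk 7, set 3) → VC-HIT  vc=[25, 19, 27, 11]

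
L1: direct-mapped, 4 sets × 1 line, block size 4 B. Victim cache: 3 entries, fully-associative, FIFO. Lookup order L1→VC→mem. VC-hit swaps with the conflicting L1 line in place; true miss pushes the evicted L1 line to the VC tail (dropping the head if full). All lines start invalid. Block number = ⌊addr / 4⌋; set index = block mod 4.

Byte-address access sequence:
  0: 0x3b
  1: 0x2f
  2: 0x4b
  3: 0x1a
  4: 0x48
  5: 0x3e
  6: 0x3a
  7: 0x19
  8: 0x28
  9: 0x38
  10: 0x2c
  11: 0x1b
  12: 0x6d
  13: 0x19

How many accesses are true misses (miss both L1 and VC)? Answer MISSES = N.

  [0] addr=0x3b blk=14 s=2: MISS | VC []
  [1] addr=0x2f blk=11 s=3: MISS | VC []
  [2] addr=0x4b blk=18 s=2: MISS | VC [14]
  [3] addr=0x1a blk=6 s=2: MISS | VC [14, 18]
  [4] addr=0x48 blk=18 s=2: VC-HIT | VC [14, 6]
  [5] addr=0x3e blk=15 s=3: MISS | VC [14, 6, 11]
  [6] addr=0x3a blk=14 s=2: VC-HIT | VC [18, 6, 11]
  [7] addr=0x19 blk=6 s=2: VC-HIT | VC [18, 14, 11]
  [8] addr=0x28 blk=10 s=2: MISS | VC [14, 11, 6]
  [9] addr=0x38 blk=14 s=2: VC-HIT | VC [10, 11, 6]
  [10] addr=0x2c blk=11 s=3: VC-HIT | VC [10, 15, 6]
  [11] addr=0x1b blk=6 s=2: VC-HIT | VC [10, 15, 14]
  [12] addr=0x6d blk=27 s=3: MISS | VC [15, 14, 11]
  [13] addr=0x19 blk=6 s=2: L1-HIT | VC [15, 14, 11]

MISSES = 7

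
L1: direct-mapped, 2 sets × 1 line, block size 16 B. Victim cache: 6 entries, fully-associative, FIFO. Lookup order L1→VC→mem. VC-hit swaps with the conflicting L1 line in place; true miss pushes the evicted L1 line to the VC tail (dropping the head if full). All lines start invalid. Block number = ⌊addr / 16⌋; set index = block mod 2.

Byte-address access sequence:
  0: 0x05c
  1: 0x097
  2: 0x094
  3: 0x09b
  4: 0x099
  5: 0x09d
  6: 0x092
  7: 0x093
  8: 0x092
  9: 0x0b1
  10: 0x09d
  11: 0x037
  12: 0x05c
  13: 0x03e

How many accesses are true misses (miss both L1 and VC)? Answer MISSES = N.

MISSES = 4

  [0] addr=0x5c blk=5 s=1: MISS | VC []
  [1] addr=0x97 blk=9 s=1: MISS | VC [5]
  [2] addr=0x94 blk=9 s=1: L1-HIT | VC [5]
  [3] addr=0x9b blk=9 s=1: L1-HIT | VC [5]
  [4] addr=0x99 blk=9 s=1: L1-HIT | VC [5]
  [5] addr=0x9d blk=9 s=1: L1-HIT | VC [5]
  [6] addr=0x92 blk=9 s=1: L1-HIT | VC [5]
  [7] addr=0x93 blk=9 s=1: L1-HIT | VC [5]
  [8] addr=0x92 blk=9 s=1: L1-HIT | VC [5]
  [9] addr=0xb1 blk=11 s=1: MISS | VC [5, 9]
  [10] addr=0x9d blk=9 s=1: VC-HIT | VC [5, 11]
  [11] addr=0x37 blk=3 s=1: MISS | VC [5, 11, 9]
  [12] addr=0x5c blk=5 s=1: VC-HIT | VC [3, 11, 9]
  [13] addr=0x3e blk=3 s=1: VC-HIT | VC [5, 11, 9]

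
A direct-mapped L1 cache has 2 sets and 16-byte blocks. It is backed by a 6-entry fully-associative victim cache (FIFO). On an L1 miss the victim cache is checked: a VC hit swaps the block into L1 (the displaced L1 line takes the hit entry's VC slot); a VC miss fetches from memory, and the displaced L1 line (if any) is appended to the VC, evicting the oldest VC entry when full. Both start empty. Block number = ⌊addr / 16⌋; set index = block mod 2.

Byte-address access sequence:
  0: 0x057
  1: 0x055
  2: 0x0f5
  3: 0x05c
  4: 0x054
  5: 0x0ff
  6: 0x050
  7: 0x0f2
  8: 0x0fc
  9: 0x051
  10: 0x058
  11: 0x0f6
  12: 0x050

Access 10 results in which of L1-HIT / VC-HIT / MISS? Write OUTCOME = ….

OUTCOME = L1-HIT

0: 0x57 (blk 5, set 1) → MISS  vc=[]
1: 0x55 (blk 5, set 1) → L1-HIT  vc=[]
2: 0xf5 (blk 15, set 1) → MISS  vc=[5]
3: 0x5c (blk 5, set 1) → VC-HIT  vc=[15]
4: 0x54 (blk 5, set 1) → L1-HIT  vc=[15]
5: 0xff (blk 15, set 1) → VC-HIT  vc=[5]
6: 0x50 (blk 5, set 1) → VC-HIT  vc=[15]
7: 0xf2 (blk 15, set 1) → VC-HIT  vc=[5]
8: 0xfc (blk 15, set 1) → L1-HIT  vc=[5]
9: 0x51 (blk 5, set 1) → VC-HIT  vc=[15]
10: 0x58 (blk 5, set 1) → L1-HIT  vc=[15]
11: 0xf6 (blk 15, set 1) → VC-HIT  vc=[5]
12: 0x50 (blk 5, set 1) → VC-HIT  vc=[15]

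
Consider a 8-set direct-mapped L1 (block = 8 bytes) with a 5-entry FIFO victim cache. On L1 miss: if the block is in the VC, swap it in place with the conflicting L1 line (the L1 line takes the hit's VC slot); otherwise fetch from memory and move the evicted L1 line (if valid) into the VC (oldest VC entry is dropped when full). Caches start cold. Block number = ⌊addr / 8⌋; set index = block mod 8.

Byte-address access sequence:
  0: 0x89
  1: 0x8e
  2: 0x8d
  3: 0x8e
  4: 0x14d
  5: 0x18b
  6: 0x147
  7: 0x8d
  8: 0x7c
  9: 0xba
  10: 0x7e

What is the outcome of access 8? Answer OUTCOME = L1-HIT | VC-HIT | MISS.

OUTCOME = MISS

  [0] addr=0x89 blk=17 s=1: MISS | VC []
  [1] addr=0x8e blk=17 s=1: L1-HIT | VC []
  [2] addr=0x8d blk=17 s=1: L1-HIT | VC []
  [3] addr=0x8e blk=17 s=1: L1-HIT | VC []
  [4] addr=0x14d blk=41 s=1: MISS | VC [17]
  [5] addr=0x18b blk=49 s=1: MISS | VC [17, 41]
  [6] addr=0x147 blk=40 s=0: MISS | VC [17, 41]
  [7] addr=0x8d blk=17 s=1: VC-HIT | VC [49, 41]
  [8] addr=0x7c blk=15 s=7: MISS | VC [49, 41]
  [9] addr=0xba blk=23 s=7: MISS | VC [49, 41, 15]
  [10] addr=0x7e blk=15 s=7: VC-HIT | VC [49, 41, 23]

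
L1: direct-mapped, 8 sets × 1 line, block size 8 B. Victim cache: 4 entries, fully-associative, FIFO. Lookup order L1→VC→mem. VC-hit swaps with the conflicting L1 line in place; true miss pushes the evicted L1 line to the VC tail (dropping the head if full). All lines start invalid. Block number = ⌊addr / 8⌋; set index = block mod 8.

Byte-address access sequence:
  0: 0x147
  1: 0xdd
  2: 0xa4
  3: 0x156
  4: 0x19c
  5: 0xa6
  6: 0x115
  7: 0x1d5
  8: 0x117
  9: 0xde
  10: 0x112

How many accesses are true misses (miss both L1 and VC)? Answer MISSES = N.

MISSES = 7

  [0] addr=0x147 blk=40 s=0: MISS | VC []
  [1] addr=0xdd blk=27 s=3: MISS | VC []
  [2] addr=0xa4 blk=20 s=4: MISS | VC []
  [3] addr=0x156 blk=42 s=2: MISS | VC []
  [4] addr=0x19c blk=51 s=3: MISS | VC [27]
  [5] addr=0xa6 blk=20 s=4: L1-HIT | VC [27]
  [6] addr=0x115 blk=34 s=2: MISS | VC [27, 42]
  [7] addr=0x1d5 blk=58 s=2: MISS | VC [27, 42, 34]
  [8] addr=0x117 blk=34 s=2: VC-HIT | VC [27, 42, 58]
  [9] addr=0xde blk=27 s=3: VC-HIT | VC [51, 42, 58]
  [10] addr=0x112 blk=34 s=2: L1-HIT | VC [51, 42, 58]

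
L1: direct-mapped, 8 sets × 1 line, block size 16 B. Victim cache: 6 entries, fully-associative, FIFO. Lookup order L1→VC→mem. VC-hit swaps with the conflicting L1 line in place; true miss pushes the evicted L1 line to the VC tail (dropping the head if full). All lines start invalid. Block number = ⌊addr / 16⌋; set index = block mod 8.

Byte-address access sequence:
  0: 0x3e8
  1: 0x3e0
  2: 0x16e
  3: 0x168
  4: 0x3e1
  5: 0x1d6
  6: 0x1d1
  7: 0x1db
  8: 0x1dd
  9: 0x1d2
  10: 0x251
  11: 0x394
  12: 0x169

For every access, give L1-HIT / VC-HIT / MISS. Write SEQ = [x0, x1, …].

SEQ = [MISS, L1-HIT, MISS, L1-HIT, VC-HIT, MISS, L1-HIT, L1-HIT, L1-HIT, L1-HIT, MISS, MISS, VC-HIT]

  [0] addr=0x3e8 blk=62 s=6: MISS | VC []
  [1] addr=0x3e0 blk=62 s=6: L1-HIT | VC []
  [2] addr=0x16e blk=22 s=6: MISS | VC [62]
  [3] addr=0x168 blk=22 s=6: L1-HIT | VC [62]
  [4] addr=0x3e1 blk=62 s=6: VC-HIT | VC [22]
  [5] addr=0x1d6 blk=29 s=5: MISS | VC [22]
  [6] addr=0x1d1 blk=29 s=5: L1-HIT | VC [22]
  [7] addr=0x1db blk=29 s=5: L1-HIT | VC [22]
  [8] addr=0x1dd blk=29 s=5: L1-HIT | VC [22]
  [9] addr=0x1d2 blk=29 s=5: L1-HIT | VC [22]
  [10] addr=0x251 blk=37 s=5: MISS | VC [22, 29]
  [11] addr=0x394 blk=57 s=1: MISS | VC [22, 29]
  [12] addr=0x169 blk=22 s=6: VC-HIT | VC [62, 29]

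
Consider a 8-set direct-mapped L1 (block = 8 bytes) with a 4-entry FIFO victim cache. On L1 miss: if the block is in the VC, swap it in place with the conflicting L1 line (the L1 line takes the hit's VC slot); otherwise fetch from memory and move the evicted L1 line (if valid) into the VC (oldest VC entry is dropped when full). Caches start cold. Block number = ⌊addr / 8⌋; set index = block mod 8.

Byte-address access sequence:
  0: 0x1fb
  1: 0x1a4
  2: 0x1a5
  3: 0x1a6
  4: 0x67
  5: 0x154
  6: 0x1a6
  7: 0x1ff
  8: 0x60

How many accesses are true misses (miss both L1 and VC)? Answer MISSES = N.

#0 0x1fb→b63/s7 MISS; vc=[]
#1 0x1a4→b52/s4 MISS; vc=[]
#2 0x1a5→b52/s4 L1-HIT; vc=[]
#3 0x1a6→b52/s4 L1-HIT; vc=[]
#4 0x67→b12/s4 MISS; vc=[52]
#5 0x154→b42/s2 MISS; vc=[52]
#6 0x1a6→b52/s4 VC-HIT; vc=[12]
#7 0x1ff→b63/s7 L1-HIT; vc=[12]
#8 0x60→b12/s4 VC-HIT; vc=[52]

MISSES = 4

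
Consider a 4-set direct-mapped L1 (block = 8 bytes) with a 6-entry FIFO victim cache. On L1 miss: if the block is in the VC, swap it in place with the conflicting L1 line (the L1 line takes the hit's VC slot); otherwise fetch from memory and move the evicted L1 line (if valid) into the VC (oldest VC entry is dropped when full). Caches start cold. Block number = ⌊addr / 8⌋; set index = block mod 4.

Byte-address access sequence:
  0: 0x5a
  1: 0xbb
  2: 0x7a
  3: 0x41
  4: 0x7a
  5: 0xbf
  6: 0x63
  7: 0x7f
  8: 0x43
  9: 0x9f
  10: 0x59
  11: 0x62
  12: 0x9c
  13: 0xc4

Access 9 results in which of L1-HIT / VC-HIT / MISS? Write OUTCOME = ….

OUTCOME = MISS

0: 0x5a (blk 11, set 3) → MISS  vc=[]
1: 0xbb (blk 23, set 3) → MISS  vc=[11]
2: 0x7a (blk 15, set 3) → MISS  vc=[11, 23]
3: 0x41 (blk 8, set 0) → MISS  vc=[11, 23]
4: 0x7a (blk 15, set 3) → L1-HIT  vc=[11, 23]
5: 0xbf (blk 23, set 3) → VC-HIT  vc=[11, 15]
6: 0x63 (blk 12, set 0) → MISS  vc=[11, 15, 8]
7: 0x7f (blk 15, set 3) → VC-HIT  vc=[11, 23, 8]
8: 0x43 (blk 8, set 0) → VC-HIT  vc=[11, 23, 12]
9: 0x9f (blk 19, set 3) → MISS  vc=[11, 23, 12, 15]
10: 0x59 (blk 11, set 3) → VC-HIT  vc=[19, 23, 12, 15]
11: 0x62 (blk 12, set 0) → VC-HIT  vc=[19, 23, 8, 15]
12: 0x9c (blk 19, set 3) → VC-HIT  vc=[11, 23, 8, 15]
13: 0xc4 (blk 24, set 0) → MISS  vc=[11, 23, 8, 15, 12]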